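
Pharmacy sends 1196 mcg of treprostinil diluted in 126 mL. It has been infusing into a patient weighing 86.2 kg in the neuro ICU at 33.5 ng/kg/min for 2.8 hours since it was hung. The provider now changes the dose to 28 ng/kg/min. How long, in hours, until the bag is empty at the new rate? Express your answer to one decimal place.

Initial rate:
Dose = 33.5 ng/kg/min × 86.2 kg = 2887.7 ng/min
2887.7 ng/min × 60 min/hr = 173262 ng/hr
Concentration = 1196 mcg ÷ 126 mL = 9.492063 mcg/mL = 9492.063 ng/mL
Rate = 173262 ng/hr ÷ 9492.063 ng/mL = 18.25335 mL/hr
Volume infused so far = 18.25335 mL/hr × 2.8 hr = 51.10939 mL
Volume remaining = 126 − 51.10939 = 74.89061 mL
New rate:
Dose = 28 ng/kg/min × 86.2 kg = 2413.6 ng/min
2413.6 ng/min × 60 min/hr = 144816 ng/hr
Rate = 144816 ng/hr ÷ 9492.063 ng/mL = 15.25654 mL/hr
Time remaining = 74.89061 mL ÷ 15.25654 mL/hr = 4.908756 hr

4.9 hours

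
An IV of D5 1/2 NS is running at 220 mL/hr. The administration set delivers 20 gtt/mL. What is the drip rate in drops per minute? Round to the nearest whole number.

220 mL/hr ÷ 60 min/hr = 3.666667 mL/min
3.666667 mL/min × 20 gtt/mL = 73.33333 gtt/min

73 gtt/min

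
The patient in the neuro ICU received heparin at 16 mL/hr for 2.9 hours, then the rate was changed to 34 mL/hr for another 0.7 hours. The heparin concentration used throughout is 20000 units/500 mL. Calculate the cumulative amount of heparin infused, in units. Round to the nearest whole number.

2808 units

Concentration = 20000 units ÷ 500 mL = 40 units/mL
Stage 1: 16 mL/hr × 2.9 hr = 46.4 mL → 46.4 mL × 40 units/mL = 1856 units
Stage 2: 34 mL/hr × 0.7 hr = 23.8 mL → 23.8 mL × 40 units/mL = 952 units
Total = 1856 + 952 = 2808 units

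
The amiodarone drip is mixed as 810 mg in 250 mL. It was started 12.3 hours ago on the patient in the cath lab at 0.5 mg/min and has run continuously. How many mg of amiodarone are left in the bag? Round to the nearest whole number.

0.5 mg/min × 60 min/hr = 30 mg/hr
Concentration = 810 mg ÷ 250 mL = 3.24 mg/mL
Rate = 30 mg/hr ÷ 3.24 mg/mL = 9.259259 mL/hr
Volume infused = 9.259259 mL/hr × 12.3 hr = 113.8889 mL
Volume remaining = 250 − 113.8889 = 136.1111 mL
Drug remaining = 136.1111 mL × 3.24 mg/mL = 441 mg

441 mg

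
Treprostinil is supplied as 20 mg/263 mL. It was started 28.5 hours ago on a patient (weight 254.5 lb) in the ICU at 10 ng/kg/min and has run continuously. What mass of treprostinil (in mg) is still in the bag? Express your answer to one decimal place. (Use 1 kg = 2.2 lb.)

18.0 mg

Weight = 254.5 lb ÷ 2.2 lb/kg = 115.6818 kg
Dose = 10 ng/kg/min × 115.6818 kg = 1156.818 ng/min
1156.818 ng/min × 60 min/hr = 69409.09 ng/hr
Concentration = 20 mg ÷ 263 mL = 0.07604563 mg/mL = 76045.63 ng/mL
Rate = 69409.09 ng/hr ÷ 76045.63 ng/mL = 0.9127295 mL/hr
Volume infused = 0.9127295 mL/hr × 28.5 hr = 26.01279 mL
Volume remaining = 263 − 26.01279 = 236.9872 mL
Drug remaining = 236.9872 mL × 76045.63 ng/mL = 18021841 ng = 18.02184 mg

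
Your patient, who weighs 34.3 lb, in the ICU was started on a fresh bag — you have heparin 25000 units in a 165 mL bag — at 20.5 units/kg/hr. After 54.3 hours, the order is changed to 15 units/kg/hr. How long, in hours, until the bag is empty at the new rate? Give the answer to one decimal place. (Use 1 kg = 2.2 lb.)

32.7 hours

Initial rate:
Weight = 34.3 lb ÷ 2.2 lb/kg = 15.59091 kg
Dose = 20.5 units/kg/hr × 15.59091 kg = 319.6136 units/hr
Concentration = 25000 units ÷ 165 mL = 151.5152 units/mL
Rate = 319.6136 units/hr ÷ 151.5152 units/mL = 2.10945 mL/hr
Volume infused so far = 2.10945 mL/hr × 54.3 hr = 114.5431 mL
Volume remaining = 165 − 114.5431 = 50.45687 mL
New rate:
Dose = 15 units/kg/hr × 15.59091 kg = 233.8636 units/hr
Rate = 233.8636 units/hr ÷ 151.5152 units/mL = 1.5435 mL/hr
Time remaining = 50.45687 mL ÷ 1.5435 mL/hr = 32.6899 hr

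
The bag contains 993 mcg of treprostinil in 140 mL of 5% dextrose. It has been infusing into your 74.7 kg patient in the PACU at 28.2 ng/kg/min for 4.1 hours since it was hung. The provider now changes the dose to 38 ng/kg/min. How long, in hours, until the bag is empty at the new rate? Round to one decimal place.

2.8 hours

Initial rate:
Dose = 28.2 ng/kg/min × 74.7 kg = 2106.54 ng/min
2106.54 ng/min × 60 min/hr = 126392.4 ng/hr
Concentration = 993 mcg ÷ 140 mL = 7.092857 mcg/mL = 7092.857 ng/mL
Rate = 126392.4 ng/hr ÷ 7092.857 ng/mL = 17.81967 mL/hr
Volume infused so far = 17.81967 mL/hr × 4.1 hr = 73.06066 mL
Volume remaining = 140 − 73.06066 = 66.93934 mL
New rate:
Dose = 38 ng/kg/min × 74.7 kg = 2838.6 ng/min
2838.6 ng/min × 60 min/hr = 170316 ng/hr
Rate = 170316 ng/hr ÷ 7092.857 ng/mL = 24.01233 mL/hr
Time remaining = 66.93934 mL ÷ 24.01233 mL/hr = 2.787707 hr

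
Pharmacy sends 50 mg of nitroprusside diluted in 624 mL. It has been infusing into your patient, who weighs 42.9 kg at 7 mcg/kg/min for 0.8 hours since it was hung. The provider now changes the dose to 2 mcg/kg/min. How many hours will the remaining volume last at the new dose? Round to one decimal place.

6.9 hours

Initial rate:
Dose = 7 mcg/kg/min × 42.9 kg = 300.3 mcg/min
300.3 mcg/min × 60 min/hr = 18018 mcg/hr
Concentration = 50 mg ÷ 624 mL = 0.08012821 mg/mL = 80.12821 mcg/mL
Rate = 18018 mcg/hr ÷ 80.12821 mcg/mL = 224.8646 mL/hr
Volume infused so far = 224.8646 mL/hr × 0.8 hr = 179.8917 mL
Volume remaining = 624 − 179.8917 = 444.1083 mL
New rate:
Dose = 2 mcg/kg/min × 42.9 kg = 85.8 mcg/min
85.8 mcg/min × 60 min/hr = 5148 mcg/hr
Rate = 5148 mcg/hr ÷ 80.12821 mcg/mL = 64.24704 mL/hr
Time remaining = 444.1083 mL ÷ 64.24704 mL/hr = 6.91251 hr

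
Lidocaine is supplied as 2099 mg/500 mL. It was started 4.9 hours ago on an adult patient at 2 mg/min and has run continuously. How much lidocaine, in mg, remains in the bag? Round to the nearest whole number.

1511 mg

2 mg/min × 60 min/hr = 120 mg/hr
Concentration = 2099 mg ÷ 500 mL = 4.198 mg/mL
Rate = 120 mg/hr ÷ 4.198 mg/mL = 28.58504 mL/hr
Volume infused = 28.58504 mL/hr × 4.9 hr = 140.0667 mL
Volume remaining = 500 − 140.0667 = 359.9333 mL
Drug remaining = 359.9333 mL × 4.198 mg/mL = 1511 mg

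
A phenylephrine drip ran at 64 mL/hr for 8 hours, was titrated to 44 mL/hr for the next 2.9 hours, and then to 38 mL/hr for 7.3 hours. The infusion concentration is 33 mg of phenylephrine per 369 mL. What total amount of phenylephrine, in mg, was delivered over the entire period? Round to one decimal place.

82.0 mg

Concentration = 33 mg ÷ 369 mL = 0.08943089 mg/mL
Stage 1: 64 mL/hr × 8 hr = 512 mL → 512 mL × 0.08943089 mg/mL = 45.78862 mg
Stage 2: 44 mL/hr × 2.9 hr = 127.6 mL → 127.6 mL × 0.08943089 mg/mL = 11.41138 mg
Stage 3: 38 mL/hr × 7.3 hr = 277.4 mL → 277.4 mL × 0.08943089 mg/mL = 24.80813 mg
Total = 45.78862 + 11.41138 + 24.80813 = 82.00813 mg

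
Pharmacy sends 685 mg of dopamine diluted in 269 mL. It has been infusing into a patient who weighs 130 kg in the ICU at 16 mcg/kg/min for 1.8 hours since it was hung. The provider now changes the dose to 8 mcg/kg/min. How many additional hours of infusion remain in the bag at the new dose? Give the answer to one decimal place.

7.4 hours

Initial rate:
Dose = 16 mcg/kg/min × 130 kg = 2080 mcg/min
2080 mcg/min × 60 min/hr = 124800 mcg/hr
Concentration = 685 mg ÷ 269 mL = 2.546468 mg/mL = 2546.468 mcg/mL
Rate = 124800 mcg/hr ÷ 2546.468 mcg/mL = 49.00905 mL/hr
Volume infused so far = 49.00905 mL/hr × 1.8 hr = 88.21629 mL
Volume remaining = 269 − 88.21629 = 180.7837 mL
New rate:
Dose = 8 mcg/kg/min × 130 kg = 1040 mcg/min
1040 mcg/min × 60 min/hr = 62400 mcg/hr
Rate = 62400 mcg/hr ÷ 2546.468 mcg/mL = 24.50453 mL/hr
Time remaining = 180.7837 mL ÷ 24.50453 mL/hr = 7.377564 hr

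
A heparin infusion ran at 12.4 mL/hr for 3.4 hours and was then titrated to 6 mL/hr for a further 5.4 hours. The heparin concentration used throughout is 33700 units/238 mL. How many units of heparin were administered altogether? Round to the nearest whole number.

Concentration = 33700 units ÷ 238 mL = 141.5966 units/mL
Stage 1: 12.4 mL/hr × 3.4 hr = 42.16 mL → 42.16 mL × 141.5966 units/mL = 5969.714 units
Stage 2: 6 mL/hr × 5.4 hr = 32.4 mL → 32.4 mL × 141.5966 units/mL = 4587.731 units
Total = 5969.714 + 4587.731 = 10557.45 units

10557 units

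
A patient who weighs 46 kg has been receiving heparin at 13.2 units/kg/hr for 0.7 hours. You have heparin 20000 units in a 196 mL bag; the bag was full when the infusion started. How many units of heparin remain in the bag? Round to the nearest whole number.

Dose = 13.2 units/kg/hr × 46 kg = 607.2 units/hr
Concentration = 20000 units ÷ 196 mL = 102.0408 units/mL
Rate = 607.2 units/hr ÷ 102.0408 units/mL = 5.95056 mL/hr
Volume infused = 5.95056 mL/hr × 0.7 hr = 4.165392 mL
Volume remaining = 196 − 4.165392 = 191.8346 mL
Drug remaining = 191.8346 mL × 102.0408 units/mL = 19574.96 units

19575 units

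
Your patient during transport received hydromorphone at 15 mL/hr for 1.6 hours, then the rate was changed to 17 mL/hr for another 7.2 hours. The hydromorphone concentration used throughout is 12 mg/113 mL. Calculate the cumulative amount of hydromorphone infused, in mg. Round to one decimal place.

15.5 mg

Concentration = 12 mg ÷ 113 mL = 0.1061947 mg/mL
Stage 1: 15 mL/hr × 1.6 hr = 24 mL → 24 mL × 0.1061947 mg/mL = 2.548673 mg
Stage 2: 17 mL/hr × 7.2 hr = 122.4 mL → 122.4 mL × 0.1061947 mg/mL = 12.99823 mg
Total = 2.548673 + 12.99823 = 15.5469 mg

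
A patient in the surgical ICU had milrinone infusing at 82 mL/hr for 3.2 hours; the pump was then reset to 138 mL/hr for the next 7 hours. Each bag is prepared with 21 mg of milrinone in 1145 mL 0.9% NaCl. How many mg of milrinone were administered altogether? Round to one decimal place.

Concentration = 21 mg ÷ 1145 mL = 0.01834061 mg/mL
Stage 1: 82 mL/hr × 3.2 hr = 262.4 mL → 262.4 mL × 0.01834061 mg/mL = 4.812576 mg
Stage 2: 138 mL/hr × 7 hr = 966 mL → 966 mL × 0.01834061 mg/mL = 17.71703 mg
Total = 4.812576 + 17.71703 = 22.52961 mg

22.5 mg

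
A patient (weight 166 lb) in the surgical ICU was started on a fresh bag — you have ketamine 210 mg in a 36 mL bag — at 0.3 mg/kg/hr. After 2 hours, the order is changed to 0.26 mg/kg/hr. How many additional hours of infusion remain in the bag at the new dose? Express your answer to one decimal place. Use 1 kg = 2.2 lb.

8.4 hours

Initial rate:
Weight = 166 lb ÷ 2.2 lb/kg = 75.45455 kg
Dose = 0.3 mg/kg/hr × 75.45455 kg = 22.63636 mg/hr
Concentration = 210 mg ÷ 36 mL = 5.833333 mg/mL
Rate = 22.63636 mg/hr ÷ 5.833333 mg/mL = 3.880519 mL/hr
Volume infused so far = 3.880519 mL/hr × 2 hr = 7.761039 mL
Volume remaining = 36 − 7.761039 = 28.23896 mL
New rate:
Dose = 0.26 mg/kg/hr × 75.45455 kg = 19.61818 mg/hr
Rate = 19.61818 mg/hr ÷ 5.833333 mg/mL = 3.363117 mL/hr
Time remaining = 28.23896 mL ÷ 3.363117 mL/hr = 8.396664 hr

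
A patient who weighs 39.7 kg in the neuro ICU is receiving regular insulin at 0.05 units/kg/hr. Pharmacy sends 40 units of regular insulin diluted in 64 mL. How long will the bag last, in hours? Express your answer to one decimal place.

Dose = 0.05 units/kg/hr × 39.7 kg = 1.985 units/hr
Concentration = 40 units ÷ 64 mL = 0.625 units/mL
Rate = 1.985 units/hr ÷ 0.625 units/mL = 3.176 mL/hr
Duration = 64 mL ÷ 3.176 mL/hr = 20.15113 hr

20.2 hours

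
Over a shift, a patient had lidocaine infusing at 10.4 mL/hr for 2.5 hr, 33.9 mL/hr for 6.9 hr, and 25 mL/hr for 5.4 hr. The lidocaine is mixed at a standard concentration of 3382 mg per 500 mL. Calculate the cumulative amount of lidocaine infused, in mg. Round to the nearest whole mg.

2671 mg

Concentration = 3382 mg ÷ 500 mL = 6.764 mg/mL
Stage 1: 10.4 mL/hr × 2.5 hr = 26 mL → 26 mL × 6.764 mg/mL = 175.864 mg
Stage 2: 33.9 mL/hr × 6.9 hr = 233.91 mL → 233.91 mL × 6.764 mg/mL = 1582.167 mg
Stage 3: 25 mL/hr × 5.4 hr = 135 mL → 135 mL × 6.764 mg/mL = 913.14 mg
Total = 175.864 + 1582.167 + 913.14 = 2671.171 mg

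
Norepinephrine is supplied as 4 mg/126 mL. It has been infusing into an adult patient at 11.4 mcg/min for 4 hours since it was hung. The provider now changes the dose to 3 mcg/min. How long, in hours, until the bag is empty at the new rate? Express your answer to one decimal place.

Initial rate:
11.4 mcg/min × 60 min/hr = 684 mcg/hr
Concentration = 4 mg ÷ 126 mL = 0.03174603 mg/mL = 31.74603 mcg/mL
Rate = 684 mcg/hr ÷ 31.74603 mcg/mL = 21.546 mL/hr
Volume infused so far = 21.546 mL/hr × 4 hr = 86.184 mL
Volume remaining = 126 − 86.184 = 39.816 mL
New rate:
3 mcg/min × 60 min/hr = 180 mcg/hr
Rate = 180 mcg/hr ÷ 31.74603 mcg/mL = 5.67 mL/hr
Time remaining = 39.816 mL ÷ 5.67 mL/hr = 7.022222 hr

7.0 hours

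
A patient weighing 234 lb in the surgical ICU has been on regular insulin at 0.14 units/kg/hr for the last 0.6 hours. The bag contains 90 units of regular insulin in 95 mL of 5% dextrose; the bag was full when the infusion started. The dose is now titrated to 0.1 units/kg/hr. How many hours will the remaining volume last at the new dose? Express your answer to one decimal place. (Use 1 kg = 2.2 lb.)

Initial rate:
Weight = 234 lb ÷ 2.2 lb/kg = 106.3636 kg
Dose = 0.14 units/kg/hr × 106.3636 kg = 14.89091 units/hr
Concentration = 90 units ÷ 95 mL = 0.9473684 units/mL
Rate = 14.89091 units/hr ÷ 0.9473684 units/mL = 15.71818 mL/hr
Volume infused so far = 15.71818 mL/hr × 0.6 hr = 9.430909 mL
Volume remaining = 95 − 9.430909 = 85.56909 mL
New rate:
Dose = 0.1 units/kg/hr × 106.3636 kg = 10.63636 units/hr
Rate = 10.63636 units/hr ÷ 0.9473684 units/mL = 11.22727 mL/hr
Time remaining = 85.56909 mL ÷ 11.22727 mL/hr = 7.621538 hr

7.6 hours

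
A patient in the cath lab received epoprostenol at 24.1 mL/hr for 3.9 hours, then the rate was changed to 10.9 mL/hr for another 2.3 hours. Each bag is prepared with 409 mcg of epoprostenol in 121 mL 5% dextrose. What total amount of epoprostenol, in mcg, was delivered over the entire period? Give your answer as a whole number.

Concentration = 409 mcg ÷ 121 mL = 3.380165 mcg/mL
Stage 1: 24.1 mL/hr × 3.9 hr = 93.99 mL → 93.99 mL × 3.380165 mcg/mL = 317.7017 mcg
Stage 2: 10.9 mL/hr × 2.3 hr = 25.07 mL → 25.07 mL × 3.380165 mcg/mL = 84.74074 mcg
Total = 317.7017 + 84.74074 = 402.4425 mcg

402 mcg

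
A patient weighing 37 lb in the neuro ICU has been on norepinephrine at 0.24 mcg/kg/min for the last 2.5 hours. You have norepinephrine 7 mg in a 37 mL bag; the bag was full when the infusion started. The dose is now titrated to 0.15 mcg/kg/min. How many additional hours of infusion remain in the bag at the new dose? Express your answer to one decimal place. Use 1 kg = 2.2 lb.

42.2 hours

Initial rate:
Weight = 37 lb ÷ 2.2 lb/kg = 16.81818 kg
Dose = 0.24 mcg/kg/min × 16.81818 kg = 4.036364 mcg/min
4.036364 mcg/min × 60 min/hr = 242.1818 mcg/hr
Concentration = 7 mg ÷ 37 mL = 0.1891892 mg/mL = 189.1892 mcg/mL
Rate = 242.1818 mcg/hr ÷ 189.1892 mcg/mL = 1.280104 mL/hr
Volume infused so far = 1.280104 mL/hr × 2.5 hr = 3.20026 mL
Volume remaining = 37 − 3.20026 = 33.79974 mL
New rate:
Dose = 0.15 mcg/kg/min × 16.81818 kg = 2.522727 mcg/min
2.522727 mcg/min × 60 min/hr = 151.3636 mcg/hr
Rate = 151.3636 mcg/hr ÷ 189.1892 mcg/mL = 0.8000649 mL/hr
Time remaining = 33.79974 mL ÷ 0.8000649 mL/hr = 42.24625 hr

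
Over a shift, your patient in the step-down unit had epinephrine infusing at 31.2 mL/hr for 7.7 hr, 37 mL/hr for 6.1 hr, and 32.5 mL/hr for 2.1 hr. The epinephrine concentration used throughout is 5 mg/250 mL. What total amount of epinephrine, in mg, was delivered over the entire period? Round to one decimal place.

Concentration = 5 mg ÷ 250 mL = 0.02 mg/mL
Stage 1: 31.2 mL/hr × 7.7 hr = 240.24 mL → 240.24 mL × 0.02 mg/mL = 4.8048 mg
Stage 2: 37 mL/hr × 6.1 hr = 225.7 mL → 225.7 mL × 0.02 mg/mL = 4.514 mg
Stage 3: 32.5 mL/hr × 2.1 hr = 68.25 mL → 68.25 mL × 0.02 mg/mL = 1.365 mg
Total = 4.8048 + 4.514 + 1.365 = 10.6838 mg

10.7 mg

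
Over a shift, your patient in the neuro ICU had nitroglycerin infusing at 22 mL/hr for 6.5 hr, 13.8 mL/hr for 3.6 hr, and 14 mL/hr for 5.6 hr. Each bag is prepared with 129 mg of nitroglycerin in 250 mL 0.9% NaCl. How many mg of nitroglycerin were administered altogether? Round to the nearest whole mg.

140 mg

Concentration = 129 mg ÷ 250 mL = 0.516 mg/mL
Stage 1: 22 mL/hr × 6.5 hr = 143 mL → 143 mL × 0.516 mg/mL = 73.788 mg
Stage 2: 13.8 mL/hr × 3.6 hr = 49.68 mL → 49.68 mL × 0.516 mg/mL = 25.63488 mg
Stage 3: 14 mL/hr × 5.6 hr = 78.4 mL → 78.4 mL × 0.516 mg/mL = 40.4544 mg
Total = 73.788 + 25.63488 + 40.4544 = 139.8773 mg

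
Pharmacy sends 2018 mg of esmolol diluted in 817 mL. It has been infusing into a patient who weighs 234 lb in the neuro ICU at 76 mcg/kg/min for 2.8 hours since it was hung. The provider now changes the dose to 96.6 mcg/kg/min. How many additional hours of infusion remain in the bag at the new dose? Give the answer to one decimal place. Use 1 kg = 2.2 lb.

1.1 hours

Initial rate:
Weight = 234 lb ÷ 2.2 lb/kg = 106.3636 kg
Dose = 76 mcg/kg/min × 106.3636 kg = 8083.636 mcg/min
8083.636 mcg/min × 60 min/hr = 485018.2 mcg/hr
Concentration = 2018 mg ÷ 817 mL = 2.470012 mg/mL = 2470.012 mcg/mL
Rate = 485018.2 mcg/hr ÷ 2470.012 mcg/mL = 196.3627 mL/hr
Volume infused so far = 196.3627 mL/hr × 2.8 hr = 549.8155 mL
Volume remaining = 817 − 549.8155 = 267.1845 mL
New rate:
Dose = 96.6 mcg/kg/min × 106.3636 kg = 10274.73 mcg/min
10274.73 mcg/min × 60 min/hr = 616483.6 mcg/hr
Rate = 616483.6 mcg/hr ÷ 2470.012 mcg/mL = 249.5873 mL/hr
Time remaining = 267.1845 mL ÷ 249.5873 mL/hr = 1.070505 hr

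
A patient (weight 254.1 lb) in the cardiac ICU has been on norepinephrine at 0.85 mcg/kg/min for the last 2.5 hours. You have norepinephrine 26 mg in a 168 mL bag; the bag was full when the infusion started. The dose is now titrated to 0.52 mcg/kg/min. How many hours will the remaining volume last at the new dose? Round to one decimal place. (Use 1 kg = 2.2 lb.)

3.1 hours

Initial rate:
Weight = 254.1 lb ÷ 2.2 lb/kg = 115.5 kg
Dose = 0.85 mcg/kg/min × 115.5 kg = 98.175 mcg/min
98.175 mcg/min × 60 min/hr = 5890.5 mcg/hr
Concentration = 26 mg ÷ 168 mL = 0.1547619 mg/mL = 154.7619 mcg/mL
Rate = 5890.5 mcg/hr ÷ 154.7619 mcg/mL = 38.06169 mL/hr
Volume infused so far = 38.06169 mL/hr × 2.5 hr = 95.15423 mL
Volume remaining = 168 − 95.15423 = 72.84577 mL
New rate:
Dose = 0.52 mcg/kg/min × 115.5 kg = 60.06 mcg/min
60.06 mcg/min × 60 min/hr = 3603.6 mcg/hr
Rate = 3603.6 mcg/hr ÷ 154.7619 mcg/mL = 23.2848 mL/hr
Time remaining = 72.84577 mL ÷ 23.2848 mL/hr = 3.128469 hr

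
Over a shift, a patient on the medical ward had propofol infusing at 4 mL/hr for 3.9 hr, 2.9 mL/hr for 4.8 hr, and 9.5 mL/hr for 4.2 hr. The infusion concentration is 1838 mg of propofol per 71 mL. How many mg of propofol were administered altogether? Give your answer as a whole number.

1797 mg

Concentration = 1838 mg ÷ 71 mL = 25.88732 mg/mL
Stage 1: 4 mL/hr × 3.9 hr = 15.6 mL → 15.6 mL × 25.88732 mg/mL = 403.8423 mg
Stage 2: 2.9 mL/hr × 4.8 hr = 13.92 mL → 13.92 mL × 25.88732 mg/mL = 360.3515 mg
Stage 3: 9.5 mL/hr × 4.2 hr = 39.9 mL → 39.9 mL × 25.88732 mg/mL = 1032.904 mg
Total = 403.8423 + 360.3515 + 1032.904 = 1797.098 mg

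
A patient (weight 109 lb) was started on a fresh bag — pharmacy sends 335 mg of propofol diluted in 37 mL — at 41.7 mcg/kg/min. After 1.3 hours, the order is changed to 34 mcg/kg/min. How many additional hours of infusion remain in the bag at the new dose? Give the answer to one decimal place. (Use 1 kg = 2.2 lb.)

Initial rate:
Weight = 109 lb ÷ 2.2 lb/kg = 49.54545 kg
Dose = 41.7 mcg/kg/min × 49.54545 kg = 2066.045 mcg/min
2066.045 mcg/min × 60 min/hr = 123962.7 mcg/hr
Concentration = 335 mg ÷ 37 mL = 9.054054 mg/mL = 9054.054 mcg/mL
Rate = 123962.7 mcg/hr ÷ 9054.054 mcg/mL = 13.69141 mL/hr
Volume infused so far = 13.69141 mL/hr × 1.3 hr = 17.79883 mL
Volume remaining = 37 − 17.79883 = 19.20117 mL
New rate:
Dose = 34 mcg/kg/min × 49.54545 kg = 1684.545 mcg/min
1684.545 mcg/min × 60 min/hr = 101072.7 mcg/hr
Rate = 101072.7 mcg/hr ÷ 9054.054 mcg/mL = 11.16326 mL/hr
Time remaining = 19.20117 mL ÷ 11.16326 mL/hr = 1.720033 hr

1.7 hours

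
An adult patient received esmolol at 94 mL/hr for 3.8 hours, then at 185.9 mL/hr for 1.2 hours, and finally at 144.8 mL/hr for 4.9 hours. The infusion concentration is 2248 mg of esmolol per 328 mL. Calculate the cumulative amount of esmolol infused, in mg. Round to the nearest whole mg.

8840 mg

Concentration = 2248 mg ÷ 328 mL = 6.853659 mg/mL
Stage 1: 94 mL/hr × 3.8 hr = 357.2 mL → 357.2 mL × 6.853659 mg/mL = 2448.127 mg
Stage 2: 185.9 mL/hr × 1.2 hr = 223.08 mL → 223.08 mL × 6.853659 mg/mL = 1528.914 mg
Stage 3: 144.8 mL/hr × 4.9 hr = 709.52 mL → 709.52 mL × 6.853659 mg/mL = 4862.808 mg
Total = 2448.127 + 1528.914 + 4862.808 = 8839.849 mg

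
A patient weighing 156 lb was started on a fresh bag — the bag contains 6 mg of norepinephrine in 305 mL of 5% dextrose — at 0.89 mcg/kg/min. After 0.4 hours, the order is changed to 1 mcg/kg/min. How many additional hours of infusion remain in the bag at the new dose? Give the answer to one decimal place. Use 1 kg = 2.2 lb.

1.1 hours

Initial rate:
Weight = 156 lb ÷ 2.2 lb/kg = 70.90909 kg
Dose = 0.89 mcg/kg/min × 70.90909 kg = 63.10909 mcg/min
63.10909 mcg/min × 60 min/hr = 3786.545 mcg/hr
Concentration = 6 mg ÷ 305 mL = 0.01967213 mg/mL = 19.67213 mcg/mL
Rate = 3786.545 mcg/hr ÷ 19.67213 mcg/mL = 192.4827 mL/hr
Volume infused so far = 192.4827 mL/hr × 0.4 hr = 76.99309 mL
Volume remaining = 305 − 76.99309 = 228.0069 mL
New rate:
Dose = 1 mcg/kg/min × 70.90909 kg = 70.90909 mcg/min
70.90909 mcg/min × 60 min/hr = 4254.545 mcg/hr
Rate = 4254.545 mcg/hr ÷ 19.67213 mcg/mL = 216.2727 mL/hr
Time remaining = 228.0069 mL ÷ 216.2727 mL/hr = 1.054256 hr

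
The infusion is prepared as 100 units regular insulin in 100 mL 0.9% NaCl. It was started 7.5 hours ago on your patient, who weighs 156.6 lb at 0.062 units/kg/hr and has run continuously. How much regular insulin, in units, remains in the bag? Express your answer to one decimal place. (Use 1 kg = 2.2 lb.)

Weight = 156.6 lb ÷ 2.2 lb/kg = 71.18182 kg
Dose = 0.062 units/kg/hr × 71.18182 kg = 4.413273 units/hr
Concentration = 100 units ÷ 100 mL = 1 units/mL
Rate = 4.413273 units/hr ÷ 1 units/mL = 4.413273 mL/hr
Volume infused = 4.413273 mL/hr × 7.5 hr = 33.09955 mL
Volume remaining = 100 − 33.09955 = 66.90045 mL
Drug remaining = 66.90045 mL × 1 units/mL = 66.90045 units

66.9 units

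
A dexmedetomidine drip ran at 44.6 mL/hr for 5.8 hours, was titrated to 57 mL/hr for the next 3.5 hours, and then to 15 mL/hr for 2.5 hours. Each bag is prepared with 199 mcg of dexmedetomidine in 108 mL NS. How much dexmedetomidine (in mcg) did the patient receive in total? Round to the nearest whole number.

913 mcg

Concentration = 199 mcg ÷ 108 mL = 1.842593 mcg/mL
Stage 1: 44.6 mL/hr × 5.8 hr = 258.68 mL → 258.68 mL × 1.842593 mcg/mL = 476.6419 mcg
Stage 2: 57 mL/hr × 3.5 hr = 199.5 mL → 199.5 mL × 1.842593 mcg/mL = 367.5972 mcg
Stage 3: 15 mL/hr × 2.5 hr = 37.5 mL → 37.5 mL × 1.842593 mcg/mL = 69.09722 mcg
Total = 476.6419 + 367.5972 + 69.09722 = 913.3363 mcg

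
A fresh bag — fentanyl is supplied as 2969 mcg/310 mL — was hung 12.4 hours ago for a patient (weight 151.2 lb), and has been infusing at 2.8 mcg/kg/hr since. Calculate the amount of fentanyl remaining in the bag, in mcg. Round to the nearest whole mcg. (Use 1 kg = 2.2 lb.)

Weight = 151.2 lb ÷ 2.2 lb/kg = 68.72727 kg
Dose = 2.8 mcg/kg/hr × 68.72727 kg = 192.4364 mcg/hr
Concentration = 2969 mcg ÷ 310 mL = 9.577419 mcg/mL
Rate = 192.4364 mcg/hr ÷ 9.577419 mcg/mL = 20.09272 mL/hr
Volume infused = 20.09272 mL/hr × 12.4 hr = 249.1497 mL
Volume remaining = 310 − 249.1497 = 60.85033 mL
Drug remaining = 60.85033 mL × 9.577419 mcg/mL = 582.7891 mcg

583 mcg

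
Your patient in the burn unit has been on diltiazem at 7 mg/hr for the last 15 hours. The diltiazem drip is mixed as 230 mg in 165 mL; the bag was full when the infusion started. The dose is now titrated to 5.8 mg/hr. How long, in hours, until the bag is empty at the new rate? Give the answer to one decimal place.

21.6 hours

Initial rate:
Concentration = 230 mg ÷ 165 mL = 1.393939 mg/mL
Rate = 7 mg/hr ÷ 1.393939 mg/mL = 5.021739 mL/hr
Volume infused so far = 5.021739 mL/hr × 15 hr = 75.32609 mL
Volume remaining = 165 − 75.32609 = 89.67391 mL
New rate:
Rate = 5.8 mg/hr ÷ 1.393939 mg/mL = 4.16087 mL/hr
Time remaining = 89.67391 mL ÷ 4.16087 mL/hr = 21.55172 hr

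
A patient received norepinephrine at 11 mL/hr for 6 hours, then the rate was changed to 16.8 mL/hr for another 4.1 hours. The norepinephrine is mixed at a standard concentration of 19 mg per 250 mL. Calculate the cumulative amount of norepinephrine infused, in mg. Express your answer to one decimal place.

10.3 mg

Concentration = 19 mg ÷ 250 mL = 0.076 mg/mL
Stage 1: 11 mL/hr × 6 hr = 66 mL → 66 mL × 0.076 mg/mL = 5.016 mg
Stage 2: 16.8 mL/hr × 4.1 hr = 68.88 mL → 68.88 mL × 0.076 mg/mL = 5.23488 mg
Total = 5.016 + 5.23488 = 10.25088 mg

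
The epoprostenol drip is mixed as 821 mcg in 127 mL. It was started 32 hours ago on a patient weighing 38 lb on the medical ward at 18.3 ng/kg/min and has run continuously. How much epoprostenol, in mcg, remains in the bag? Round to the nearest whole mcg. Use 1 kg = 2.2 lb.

214 mcg

Weight = 38 lb ÷ 2.2 lb/kg = 17.27273 kg
Dose = 18.3 ng/kg/min × 17.27273 kg = 316.0909 ng/min
316.0909 ng/min × 60 min/hr = 18965.45 ng/hr
Concentration = 821 mcg ÷ 127 mL = 6.464567 mcg/mL = 6464.567 ng/mL
Rate = 18965.45 ng/hr ÷ 6464.567 ng/mL = 2.933755 mL/hr
Volume infused = 2.933755 mL/hr × 32 hr = 93.88016 mL
Volume remaining = 127 − 93.88016 = 33.11984 mL
Drug remaining = 33.11984 mL × 6464.567 ng/mL = 214105.5 ng = 214.1055 mcg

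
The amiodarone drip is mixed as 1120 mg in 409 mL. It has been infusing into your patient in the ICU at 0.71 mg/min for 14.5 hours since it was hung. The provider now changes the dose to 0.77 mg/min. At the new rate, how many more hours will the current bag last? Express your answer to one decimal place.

Initial rate:
0.71 mg/min × 60 min/hr = 42.6 mg/hr
Concentration = 1120 mg ÷ 409 mL = 2.738386 mg/mL
Rate = 42.6 mg/hr ÷ 2.738386 mg/mL = 15.55661 mL/hr
Volume infused so far = 15.55661 mL/hr × 14.5 hr = 225.5708 mL
Volume remaining = 409 − 225.5708 = 183.4292 mL
New rate:
0.77 mg/min × 60 min/hr = 46.2 mg/hr
Rate = 46.2 mg/hr ÷ 2.738386 mg/mL = 16.87125 mL/hr
Time remaining = 183.4292 mL ÷ 16.87125 mL/hr = 10.87229 hr

10.9 hours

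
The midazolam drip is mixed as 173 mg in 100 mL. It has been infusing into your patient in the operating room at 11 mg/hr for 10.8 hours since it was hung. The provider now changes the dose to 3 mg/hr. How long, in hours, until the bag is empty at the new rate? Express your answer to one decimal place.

Initial rate:
Concentration = 173 mg ÷ 100 mL = 1.73 mg/mL
Rate = 11 mg/hr ÷ 1.73 mg/mL = 6.358382 mL/hr
Volume infused so far = 6.358382 mL/hr × 10.8 hr = 68.67052 mL
Volume remaining = 100 − 68.67052 = 31.32948 mL
New rate:
Rate = 3 mg/hr ÷ 1.73 mg/mL = 1.734104 mL/hr
Time remaining = 31.32948 mL ÷ 1.734104 mL/hr = 18.06667 hr

18.1 hours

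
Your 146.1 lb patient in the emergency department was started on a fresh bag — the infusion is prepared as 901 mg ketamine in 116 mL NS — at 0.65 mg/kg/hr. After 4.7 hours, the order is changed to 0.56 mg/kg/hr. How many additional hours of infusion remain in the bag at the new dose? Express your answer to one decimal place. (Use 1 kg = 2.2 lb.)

Initial rate:
Weight = 146.1 lb ÷ 2.2 lb/kg = 66.40909 kg
Dose = 0.65 mg/kg/hr × 66.40909 kg = 43.16591 mg/hr
Concentration = 901 mg ÷ 116 mL = 7.767241 mg/mL
Rate = 43.16591 mg/hr ÷ 7.767241 mg/mL = 5.557431 mL/hr
Volume infused so far = 5.557431 mL/hr × 4.7 hr = 26.11993 mL
Volume remaining = 116 − 26.11993 = 89.88007 mL
New rate:
Dose = 0.56 mg/kg/hr × 66.40909 kg = 37.18909 mg/hr
Rate = 37.18909 mg/hr ÷ 7.767241 mg/mL = 4.787941 mL/hr
Time remaining = 89.88007 mL ÷ 4.787941 mL/hr = 18.77218 hr

18.8 hours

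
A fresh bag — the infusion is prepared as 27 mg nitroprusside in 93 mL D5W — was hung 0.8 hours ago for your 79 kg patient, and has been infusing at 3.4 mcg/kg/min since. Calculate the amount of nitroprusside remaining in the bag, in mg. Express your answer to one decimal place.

14.1 mg

Dose = 3.4 mcg/kg/min × 79 kg = 268.6 mcg/min
268.6 mcg/min × 60 min/hr = 16116 mcg/hr
Concentration = 27 mg ÷ 93 mL = 0.2903226 mg/mL = 290.3226 mcg/mL
Rate = 16116 mcg/hr ÷ 290.3226 mcg/mL = 55.51067 mL/hr
Volume infused = 55.51067 mL/hr × 0.8 hr = 44.40853 mL
Volume remaining = 93 − 44.40853 = 48.59147 mL
Drug remaining = 48.59147 mL × 290.3226 mcg/mL = 14107.2 mcg = 14.1072 mg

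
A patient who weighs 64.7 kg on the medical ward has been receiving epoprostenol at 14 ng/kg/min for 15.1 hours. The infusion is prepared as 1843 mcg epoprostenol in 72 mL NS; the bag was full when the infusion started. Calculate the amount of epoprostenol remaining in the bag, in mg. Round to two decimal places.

1.02 mg

Dose = 14 ng/kg/min × 64.7 kg = 905.8 ng/min
905.8 ng/min × 60 min/hr = 54348 ng/hr
Concentration = 1843 mcg ÷ 72 mL = 25.59722 mcg/mL = 25597.22 ng/mL
Rate = 54348 ng/hr ÷ 25597.22 ng/mL = 2.123199 mL/hr
Volume infused = 2.123199 mL/hr × 15.1 hr = 32.06031 mL
Volume remaining = 72 − 32.06031 = 39.93969 mL
Drug remaining = 39.93969 mL × 25597.22 ng/mL = 1022345 ng = 1.022345 mg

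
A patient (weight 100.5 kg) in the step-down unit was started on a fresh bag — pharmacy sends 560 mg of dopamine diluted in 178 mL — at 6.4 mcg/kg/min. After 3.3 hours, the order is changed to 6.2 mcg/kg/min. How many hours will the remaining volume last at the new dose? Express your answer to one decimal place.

Initial rate:
Dose = 6.4 mcg/kg/min × 100.5 kg = 643.2 mcg/min
643.2 mcg/min × 60 min/hr = 38592 mcg/hr
Concentration = 560 mg ÷ 178 mL = 3.146067 mg/mL = 3146.067 mcg/mL
Rate = 38592 mcg/hr ÷ 3146.067 mcg/mL = 12.26674 mL/hr
Volume infused so far = 12.26674 mL/hr × 3.3 hr = 40.48025 mL
Volume remaining = 178 − 40.48025 = 137.5197 mL
New rate:
Dose = 6.2 mcg/kg/min × 100.5 kg = 623.1 mcg/min
623.1 mcg/min × 60 min/hr = 37386 mcg/hr
Rate = 37386 mcg/hr ÷ 3146.067 mcg/mL = 11.88341 mL/hr
Time remaining = 137.5197 mL ÷ 11.88341 mL/hr = 11.57242 hr

11.6 hours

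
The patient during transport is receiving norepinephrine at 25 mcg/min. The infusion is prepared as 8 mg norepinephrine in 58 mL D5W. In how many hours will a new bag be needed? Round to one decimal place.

5.3 hours

25 mcg/min × 60 min/hr = 1500 mcg/hr
Concentration = 8 mg ÷ 58 mL = 0.137931 mg/mL = 137.931 mcg/mL
Rate = 1500 mcg/hr ÷ 137.931 mcg/mL = 10.875 mL/hr
Duration = 58 mL ÷ 10.875 mL/hr = 5.333333 hr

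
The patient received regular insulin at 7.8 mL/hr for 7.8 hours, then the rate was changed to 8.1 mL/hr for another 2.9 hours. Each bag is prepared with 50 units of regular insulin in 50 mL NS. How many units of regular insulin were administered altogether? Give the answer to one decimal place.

Concentration = 50 units ÷ 50 mL = 1 units/mL
Stage 1: 7.8 mL/hr × 7.8 hr = 60.84 mL → 60.84 mL × 1 units/mL = 60.84 units
Stage 2: 8.1 mL/hr × 2.9 hr = 23.49 mL → 23.49 mL × 1 units/mL = 23.49 units
Total = 60.84 + 23.49 = 84.33 units

84.3 units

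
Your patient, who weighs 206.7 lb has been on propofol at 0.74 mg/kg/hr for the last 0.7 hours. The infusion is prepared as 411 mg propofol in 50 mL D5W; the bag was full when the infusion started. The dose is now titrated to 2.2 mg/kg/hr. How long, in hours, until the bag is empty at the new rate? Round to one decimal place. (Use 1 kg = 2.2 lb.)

1.8 hours

Initial rate:
Weight = 206.7 lb ÷ 2.2 lb/kg = 93.95455 kg
Dose = 0.74 mg/kg/hr × 93.95455 kg = 69.52636 mg/hr
Concentration = 411 mg ÷ 50 mL = 8.22 mg/mL
Rate = 69.52636 mg/hr ÷ 8.22 mg/mL = 8.458195 mL/hr
Volume infused so far = 8.458195 mL/hr × 0.7 hr = 5.920737 mL
Volume remaining = 50 − 5.920737 = 44.07926 mL
New rate:
Dose = 2.2 mg/kg/hr × 93.95455 kg = 206.7 mg/hr
Rate = 206.7 mg/hr ÷ 8.22 mg/mL = 25.14599 mL/hr
Time remaining = 44.07926 mL ÷ 25.14599 mL/hr = 1.752934 hr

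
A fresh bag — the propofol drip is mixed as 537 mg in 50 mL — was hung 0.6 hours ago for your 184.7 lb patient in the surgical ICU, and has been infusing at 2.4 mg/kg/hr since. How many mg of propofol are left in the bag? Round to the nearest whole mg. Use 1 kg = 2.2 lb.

416 mg

Weight = 184.7 lb ÷ 2.2 lb/kg = 83.95455 kg
Dose = 2.4 mg/kg/hr × 83.95455 kg = 201.4909 mg/hr
Concentration = 537 mg ÷ 50 mL = 10.74 mg/mL
Rate = 201.4909 mg/hr ÷ 10.74 mg/mL = 18.76079 mL/hr
Volume infused = 18.76079 mL/hr × 0.6 hr = 11.25648 mL
Volume remaining = 50 − 11.25648 = 38.74352 mL
Drug remaining = 38.74352 mL × 10.74 mg/mL = 416.1055 mg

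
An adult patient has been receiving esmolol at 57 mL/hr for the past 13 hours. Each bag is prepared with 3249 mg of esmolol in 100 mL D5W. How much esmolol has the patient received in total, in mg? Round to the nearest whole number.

24075 mg

Concentration = 3249 mg ÷ 100 mL = 32.49 mg/mL = 32490 mcg/mL
Drug rate = 57 mL/hr × 32490 mcg/mL = 1851930 mcg/hr
Total = 1851930 mcg/hr × 13 hr = 24075090 mcg = 24075.09 mg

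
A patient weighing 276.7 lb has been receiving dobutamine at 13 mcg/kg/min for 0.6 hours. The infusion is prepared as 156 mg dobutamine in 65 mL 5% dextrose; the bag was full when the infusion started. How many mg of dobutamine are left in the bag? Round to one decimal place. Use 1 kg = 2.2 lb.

97.1 mg

Weight = 276.7 lb ÷ 2.2 lb/kg = 125.7727 kg
Dose = 13 mcg/kg/min × 125.7727 kg = 1635.045 mcg/min
1635.045 mcg/min × 60 min/hr = 98102.73 mcg/hr
Concentration = 156 mg ÷ 65 mL = 2.4 mg/mL = 2400 mcg/mL
Rate = 98102.73 mcg/hr ÷ 2400 mcg/mL = 40.87614 mL/hr
Volume infused = 40.87614 mL/hr × 0.6 hr = 24.52568 mL
Volume remaining = 65 − 24.52568 = 40.47432 mL
Drug remaining = 40.47432 mL × 2400 mcg/mL = 97138.36 mcg = 97.13836 mg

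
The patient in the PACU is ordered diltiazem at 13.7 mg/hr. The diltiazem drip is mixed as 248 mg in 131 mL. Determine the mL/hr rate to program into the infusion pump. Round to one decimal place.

Concentration = 248 mg ÷ 131 mL = 1.89313 mg/mL
Rate = 13.7 mg/hr ÷ 1.89313 mg/mL = 7.236694 mL/hr

7.2 mL/hr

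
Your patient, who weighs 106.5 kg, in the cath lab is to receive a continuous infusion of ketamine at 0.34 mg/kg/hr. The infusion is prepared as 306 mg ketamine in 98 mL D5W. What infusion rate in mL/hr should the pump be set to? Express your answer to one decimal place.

Dose = 0.34 mg/kg/hr × 106.5 kg = 36.21 mg/hr
Concentration = 306 mg ÷ 98 mL = 3.122449 mg/mL
Rate = 36.21 mg/hr ÷ 3.122449 mg/mL = 11.59667 mL/hr

11.6 mL/hr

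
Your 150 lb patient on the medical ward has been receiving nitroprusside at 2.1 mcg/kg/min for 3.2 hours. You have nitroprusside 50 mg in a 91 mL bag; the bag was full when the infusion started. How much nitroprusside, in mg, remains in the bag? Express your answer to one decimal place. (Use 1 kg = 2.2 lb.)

22.5 mg

Weight = 150 lb ÷ 2.2 lb/kg = 68.18182 kg
Dose = 2.1 mcg/kg/min × 68.18182 kg = 143.1818 mcg/min
143.1818 mcg/min × 60 min/hr = 8590.909 mcg/hr
Concentration = 50 mg ÷ 91 mL = 0.5494505 mg/mL = 549.4505 mcg/mL
Rate = 8590.909 mcg/hr ÷ 549.4505 mcg/mL = 15.63545 mL/hr
Volume infused = 15.63545 mL/hr × 3.2 hr = 50.03345 mL
Volume remaining = 91 − 50.03345 = 40.96655 mL
Drug remaining = 40.96655 mL × 549.4505 mcg/mL = 22509.09 mcg = 22.50909 mg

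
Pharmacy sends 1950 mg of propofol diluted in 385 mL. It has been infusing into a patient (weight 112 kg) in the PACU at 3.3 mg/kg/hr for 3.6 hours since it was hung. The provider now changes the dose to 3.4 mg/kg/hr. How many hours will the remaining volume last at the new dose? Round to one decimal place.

1.6 hours

Initial rate:
Dose = 3.3 mg/kg/hr × 112 kg = 369.6 mg/hr
Concentration = 1950 mg ÷ 385 mL = 5.064935 mg/mL
Rate = 369.6 mg/hr ÷ 5.064935 mg/mL = 72.97231 mL/hr
Volume infused so far = 72.97231 mL/hr × 3.6 hr = 262.7003 mL
Volume remaining = 385 − 262.7003 = 122.2997 mL
New rate:
Dose = 3.4 mg/kg/hr × 112 kg = 380.8 mg/hr
Rate = 380.8 mg/hr ÷ 5.064935 mg/mL = 75.18359 mL/hr
Time remaining = 122.2997 mL ÷ 75.18359 mL/hr = 1.626681 hr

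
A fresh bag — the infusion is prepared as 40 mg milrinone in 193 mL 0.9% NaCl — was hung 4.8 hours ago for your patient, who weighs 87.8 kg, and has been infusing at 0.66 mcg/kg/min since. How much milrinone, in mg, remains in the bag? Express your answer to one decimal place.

23.3 mg

Dose = 0.66 mcg/kg/min × 87.8 kg = 57.948 mcg/min
57.948 mcg/min × 60 min/hr = 3476.88 mcg/hr
Concentration = 40 mg ÷ 193 mL = 0.2072539 mg/mL = 207.2539 mcg/mL
Rate = 3476.88 mcg/hr ÷ 207.2539 mcg/mL = 16.77595 mL/hr
Volume infused = 16.77595 mL/hr × 4.8 hr = 80.52454 mL
Volume remaining = 193 − 80.52454 = 112.4755 mL
Drug remaining = 112.4755 mL × 207.2539 mcg/mL = 23310.98 mcg = 23.31098 mg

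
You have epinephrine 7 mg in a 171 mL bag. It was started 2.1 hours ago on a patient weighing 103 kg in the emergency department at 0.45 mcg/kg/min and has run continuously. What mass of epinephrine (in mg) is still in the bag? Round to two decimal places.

1.16 mg

Dose = 0.45 mcg/kg/min × 103 kg = 46.35 mcg/min
46.35 mcg/min × 60 min/hr = 2781 mcg/hr
Concentration = 7 mg ÷ 171 mL = 0.04093567 mg/mL = 40.93567 mcg/mL
Rate = 2781 mcg/hr ÷ 40.93567 mcg/mL = 67.93586 mL/hr
Volume infused = 67.93586 mL/hr × 2.1 hr = 142.6653 mL
Volume remaining = 171 − 142.6653 = 28.3347 mL
Drug remaining = 28.3347 mL × 40.93567 mcg/mL = 1159.9 mcg = 1.1599 mg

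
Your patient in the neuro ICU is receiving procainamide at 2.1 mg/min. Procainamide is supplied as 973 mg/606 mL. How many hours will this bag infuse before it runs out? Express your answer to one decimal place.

7.7 hours

2.1 mg/min × 60 min/hr = 126 mg/hr
Concentration = 973 mg ÷ 606 mL = 1.605611 mg/mL
Rate = 126 mg/hr ÷ 1.605611 mg/mL = 78.47482 mL/hr
Duration = 606 mL ÷ 78.47482 mL/hr = 7.722222 hr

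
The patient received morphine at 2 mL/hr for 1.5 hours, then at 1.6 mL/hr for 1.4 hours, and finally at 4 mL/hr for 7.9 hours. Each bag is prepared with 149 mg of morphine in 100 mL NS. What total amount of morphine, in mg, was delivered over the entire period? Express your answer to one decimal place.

Concentration = 149 mg ÷ 100 mL = 1.49 mg/mL
Stage 1: 2 mL/hr × 1.5 hr = 3 mL → 3 mL × 1.49 mg/mL = 4.47 mg
Stage 2: 1.6 mL/hr × 1.4 hr = 2.24 mL → 2.24 mL × 1.49 mg/mL = 3.3376 mg
Stage 3: 4 mL/hr × 7.9 hr = 31.6 mL → 31.6 mL × 1.49 mg/mL = 47.084 mg
Total = 4.47 + 3.3376 + 47.084 = 54.8916 mg

54.9 mg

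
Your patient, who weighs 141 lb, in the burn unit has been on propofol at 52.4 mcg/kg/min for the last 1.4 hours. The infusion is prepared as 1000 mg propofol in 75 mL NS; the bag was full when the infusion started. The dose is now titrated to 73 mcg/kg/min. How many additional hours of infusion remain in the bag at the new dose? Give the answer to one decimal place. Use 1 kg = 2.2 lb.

Initial rate:
Weight = 141 lb ÷ 2.2 lb/kg = 64.09091 kg
Dose = 52.4 mcg/kg/min × 64.09091 kg = 3358.364 mcg/min
3358.364 mcg/min × 60 min/hr = 201501.8 mcg/hr
Concentration = 1000 mg ÷ 75 mL = 13.33333 mg/mL = 13333.33 mcg/mL
Rate = 201501.8 mcg/hr ÷ 13333.33 mcg/mL = 15.11264 mL/hr
Volume infused so far = 15.11264 mL/hr × 1.4 hr = 21.15769 mL
Volume remaining = 75 − 21.15769 = 53.84231 mL
New rate:
Dose = 73 mcg/kg/min × 64.09091 kg = 4678.636 mcg/min
4678.636 mcg/min × 60 min/hr = 280718.2 mcg/hr
Rate = 280718.2 mcg/hr ÷ 13333.33 mcg/mL = 21.05386 mL/hr
Time remaining = 53.84231 mL ÷ 21.05386 mL/hr = 2.55736 hr

2.6 hours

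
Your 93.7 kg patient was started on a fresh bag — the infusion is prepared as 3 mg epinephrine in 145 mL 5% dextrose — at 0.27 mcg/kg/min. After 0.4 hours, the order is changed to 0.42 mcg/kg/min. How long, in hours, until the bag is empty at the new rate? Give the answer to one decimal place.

Initial rate:
Dose = 0.27 mcg/kg/min × 93.7 kg = 25.299 mcg/min
25.299 mcg/min × 60 min/hr = 1517.94 mcg/hr
Concentration = 3 mg ÷ 145 mL = 0.02068966 mg/mL = 20.68966 mcg/mL
Rate = 1517.94 mcg/hr ÷ 20.68966 mcg/mL = 73.3671 mL/hr
Volume infused so far = 73.3671 mL/hr × 0.4 hr = 29.34684 mL
Volume remaining = 145 − 29.34684 = 115.6532 mL
New rate:
Dose = 0.42 mcg/kg/min × 93.7 kg = 39.354 mcg/min
39.354 mcg/min × 60 min/hr = 2361.24 mcg/hr
Rate = 2361.24 mcg/hr ÷ 20.68966 mcg/mL = 114.1266 mL/hr
Time remaining = 115.6532 mL ÷ 114.1266 mL/hr = 1.013376 hr

1.0 hours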